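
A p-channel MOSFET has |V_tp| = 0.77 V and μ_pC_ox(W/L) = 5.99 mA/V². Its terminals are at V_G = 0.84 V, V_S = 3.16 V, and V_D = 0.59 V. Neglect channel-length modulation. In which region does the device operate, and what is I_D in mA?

V_SG = V_S − V_G = 3.16 − 0.84 = 2.32 V; V_SD = V_S − V_D = 3.16 − 0.59 = 2.57 V.
V_ov = V_SG − |V_tp| = 2.32 − 0.77 = 1.55 V.
Since V_SD = 2.57 V ≥ V_ov = 1.55 V, the device is in saturation.
I_D = ½ k_p V_ov² = 0.5 × 5.99 × 1.55² = 7.2 mA.

Saturation; I_D = 7.20 mA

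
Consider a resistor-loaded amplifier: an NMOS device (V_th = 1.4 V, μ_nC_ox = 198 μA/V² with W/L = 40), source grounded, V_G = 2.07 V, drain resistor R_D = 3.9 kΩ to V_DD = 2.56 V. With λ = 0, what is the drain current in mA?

I_D = 0.623 mA

V_GS = V_G = 2.07 V, so V_ov = 2.07 − 1.4 = 0.67 V.
k_n = μ_nC_ox · (W/L) = 7.92 mA/V².
Assume saturation: I_D = ½ k_n V_ov² = 0.5 × 7.92 × 0.67² = 1.78 mA, giving V_DS = V_DD − I_D R_D = 2.56 − 1.78 × 3.9 = -4.37 V.
But -4.37 V < V_ov = 0.67 V, so the device is actually in triode.
In triode I_D = k_n[V_ov V_DS − ½ V_DS²] and I_D = (V_DD − V_DS)/R_D. Equating: 15.4 V_DS² − 21.69 V_DS + 2.56 = 0, giving V_DS = 0.13 V (the root below V_ov).
I_D = (2.56 − 0.13) / 3.9 = 0.623 mA.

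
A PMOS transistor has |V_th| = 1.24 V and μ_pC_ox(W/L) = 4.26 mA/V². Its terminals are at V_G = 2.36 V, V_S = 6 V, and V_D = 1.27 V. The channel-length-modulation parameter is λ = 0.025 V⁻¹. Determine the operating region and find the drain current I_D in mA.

V_SG = V_S − V_G = 6 − 2.36 = 3.64 V; V_SD = V_S − V_D = 6 − 1.27 = 4.73 V.
V_ov = V_SG − |V_th| = 3.64 − 1.24 = 2.4 V.
Since V_SD = 4.73 V ≥ V_ov = 2.4 V, the device is in saturation.
I_D = ½ k_p V_ov² (1 + λ V_SD) = 0.5 × 4.26 × 2.4² × (1 + 0.025 × 4.73) = 13.7 mA.

Saturation; I_D = 13.7 mA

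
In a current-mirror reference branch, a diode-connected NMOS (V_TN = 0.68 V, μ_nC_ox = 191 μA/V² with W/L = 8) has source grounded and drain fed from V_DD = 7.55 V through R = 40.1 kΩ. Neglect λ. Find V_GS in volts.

With gate tied to drain, V_GS = V_DS ≥ V_GS − V_TN, so the device is in saturation.
k_n = μ_nC_ox · (W/L) = 1.528 mA/V².
KCL at the drain: ½ k_n (V_GS − V_TN)² = (V_DD − V_GS)/R.
Let x = V_GS − 0.68. Then 30.6 x² + x − 6.87 = 0, giving x = 0.458 V (positive root), so V_GS = 1.14 V.
I_D = (V_DD − V_GS)/R = (7.55 − 1.14) / 40.1 = 0.16 mA.

V_GS = 1.14 V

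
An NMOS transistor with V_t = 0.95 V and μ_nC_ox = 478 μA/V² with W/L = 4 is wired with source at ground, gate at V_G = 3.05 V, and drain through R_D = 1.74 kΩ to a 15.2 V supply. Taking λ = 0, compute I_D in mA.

I_D = 4.22 mA

V_GS = V_G = 3.05 V, so V_ov = 3.05 − 0.95 = 2.1 V.
k_n = μ_nC_ox · (W/L) = 1.912 mA/V².
Assume saturation: I_D = ½ k_n V_ov² = 0.5 × 1.912 × 2.1² = 4.22 mA, giving V_DS = V_DD − I_D R_D = 15.2 − 4.22 × 1.74 = 7.86 V.
V_DS = 7.86 V ≥ V_ov = 2.1 V, confirming saturation.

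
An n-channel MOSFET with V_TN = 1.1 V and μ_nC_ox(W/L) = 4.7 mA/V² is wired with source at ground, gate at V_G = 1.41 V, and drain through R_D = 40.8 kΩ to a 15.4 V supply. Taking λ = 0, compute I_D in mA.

V_GS = V_G = 1.41 V, so V_ov = 1.41 − 1.1 = 0.31 V.
Assume saturation: I_D = ½ k_n V_ov² = 0.5 × 4.7 × 0.31² = 0.226 mA, giving V_DS = V_DD − I_D R_D = 15.4 − 0.226 × 40.8 = 6.19 V.
V_DS = 6.19 V ≥ V_ov = 0.31 V, confirming saturation.

I_D = 0.226 mA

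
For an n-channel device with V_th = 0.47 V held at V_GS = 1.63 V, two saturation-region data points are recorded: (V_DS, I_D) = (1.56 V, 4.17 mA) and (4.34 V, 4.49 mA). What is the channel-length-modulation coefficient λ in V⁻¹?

With V_GS fixed, I_D ∝ (1 + λ V_DS) in saturation, so I_D2/I_D1 = (1 + λ V_DS2)/(1 + λ V_DS1).
4.49/4.17 = 1.077 = (1 + 4.34 λ)/(1 + 1.56 λ).
Solving: λ (I_D1 V_DS2 − I_D2 V_DS1) = I_D2 − I_D1, so λ = (4.49 − 4.17) / (4.17 × 4.34 − 4.49 × 1.56) = 0.32 / 11.1 = 0.0288 V⁻¹.

λ = 0.0288 V⁻¹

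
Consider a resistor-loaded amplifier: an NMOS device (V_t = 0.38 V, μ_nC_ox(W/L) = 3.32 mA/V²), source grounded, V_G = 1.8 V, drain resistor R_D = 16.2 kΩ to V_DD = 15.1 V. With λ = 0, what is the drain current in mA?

I_D = 0.919 mA

V_GS = V_G = 1.8 V, so V_ov = 1.8 − 0.38 = 1.42 V.
Assume saturation: I_D = ½ k_n V_ov² = 0.5 × 3.32 × 1.42² = 3.35 mA, giving V_DS = V_DD − I_D R_D = 15.1 − 3.35 × 16.2 = -39.1 V.
But -39.1 V < V_ov = 1.42 V, so the device is actually in triode.
In triode I_D = k_n[V_ov V_DS − ½ V_DS²] and I_D = (V_DD − V_DS)/R_D. Equating: 26.9 V_DS² − 77.37 V_DS + 15.1 = 0, giving V_DS = 0.211 V (the root below V_ov).
I_D = (15.1 − 0.211) / 16.2 = 0.919 mA.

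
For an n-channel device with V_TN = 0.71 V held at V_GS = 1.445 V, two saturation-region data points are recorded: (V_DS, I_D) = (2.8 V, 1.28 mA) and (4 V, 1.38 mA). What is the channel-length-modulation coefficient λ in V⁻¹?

λ = 0.0796 V⁻¹

With V_GS fixed, I_D ∝ (1 + λ V_DS) in saturation, so I_D2/I_D1 = (1 + λ V_DS2)/(1 + λ V_DS1).
1.38/1.28 = 1.078 = (1 + 4 λ)/(1 + 2.8 λ).
Solving: λ (I_D1 V_DS2 − I_D2 V_DS1) = I_D2 − I_D1, so λ = (1.38 − 1.28) / (1.28 × 4 − 1.38 × 2.8) = 0.1 / 1.26 = 0.0796 V⁻¹.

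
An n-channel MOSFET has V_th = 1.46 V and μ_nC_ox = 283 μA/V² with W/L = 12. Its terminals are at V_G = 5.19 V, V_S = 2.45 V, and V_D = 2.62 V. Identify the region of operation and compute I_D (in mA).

Triode; I_D = 0.690 mA

V_GS = V_G − V_S = 5.19 − 2.45 = 2.74 V; V_DS = V_D − V_S = 2.62 − 2.45 = 0.17 V.
k_n = μ_nC_ox · (W/L) = 3.396 mA/V².
V_ov = V_GS − V_th = 2.74 − 1.46 = 1.28 V.
Since V_DS = 0.17 V < V_ov = 1.28 V, the device is in the triode region.
I_D = k_n [V_ov · V_DS − ½ V_DS²] = 3.396 × [1.28 × 0.17 − 0.5 × 0.17²] = 0.69 mA.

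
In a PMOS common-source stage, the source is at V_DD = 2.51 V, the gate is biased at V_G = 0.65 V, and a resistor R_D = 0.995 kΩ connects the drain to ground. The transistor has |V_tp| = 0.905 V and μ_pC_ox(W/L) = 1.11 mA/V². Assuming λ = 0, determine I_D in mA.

V_SG = V_DD − V_G = 2.51 − 0.65 = 1.86 V, so V_ov = 1.86 − 0.905 = 0.955 V.
Assume saturation: I_D = ½ k_p V_ov² = 0.5 × 1.11 × 0.955² = 0.506 mA, giving V_SD = V_DD − I_D R_D = 2.51 − 0.506 × 0.995 = 2.01 V.
V_SD = 2.01 V ≥ V_ov = 0.955 V, confirming saturation.

I_D = 0.506 mA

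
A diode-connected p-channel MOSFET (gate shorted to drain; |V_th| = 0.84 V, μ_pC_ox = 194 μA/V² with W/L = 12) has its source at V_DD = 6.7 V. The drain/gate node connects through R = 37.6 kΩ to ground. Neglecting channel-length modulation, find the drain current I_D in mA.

I_D = 0.146 mA

With gate tied to drain, V_SG = V_SD ≥ V_SG − |V_th|, so the device is in saturation.
k_p = μ_pC_ox · (W/L) = 2.328 mA/V².
KCL at the drain: ½ k_p (V_SG − |V_th|)² = (V_DD − V_SG)/R.
Let x = V_SG − 0.84. Then 43.8 x² + x − 5.86 = 0, giving x = 0.355 V (positive root), so V_SG = 1.19 V.
I_D = (V_DD − V_SG)/R = (6.7 − 1.19) / 37.6 = 0.146 mA.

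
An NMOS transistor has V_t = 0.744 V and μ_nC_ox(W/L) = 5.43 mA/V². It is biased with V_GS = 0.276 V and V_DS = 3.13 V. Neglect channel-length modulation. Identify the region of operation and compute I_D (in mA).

V_GS = 0.276 V < V_t = 0.744 V, so the transistor is in cutoff.

Cutoff; I_D = 0 mA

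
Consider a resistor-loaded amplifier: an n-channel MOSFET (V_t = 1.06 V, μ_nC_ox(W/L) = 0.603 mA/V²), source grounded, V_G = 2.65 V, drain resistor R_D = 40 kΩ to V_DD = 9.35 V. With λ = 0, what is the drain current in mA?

V_GS = V_G = 2.65 V, so V_ov = 2.65 − 1.06 = 1.59 V.
Assume saturation: I_D = ½ k_n V_ov² = 0.5 × 0.603 × 1.59² = 0.762 mA, giving V_DS = V_DD − I_D R_D = 9.35 − 0.762 × 40 = -21.1 V.
But -21.1 V < V_ov = 1.59 V, so the device is actually in triode.
In triode I_D = k_n[V_ov V_DS − ½ V_DS²] and I_D = (V_DD − V_DS)/R_D. Equating: 12.1 V_DS² − 39.35 V_DS + 9.35 = 0, giving V_DS = 0.258 V (the root below V_ov).
I_D = (9.35 − 0.258) / 40 = 0.227 mA.

I_D = 0.227 mA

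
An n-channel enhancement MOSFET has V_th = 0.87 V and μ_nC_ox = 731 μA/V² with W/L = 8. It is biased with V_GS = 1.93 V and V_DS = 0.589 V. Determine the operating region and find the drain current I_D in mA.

Triode; I_D = 2.64 mA

k_n = μ_nC_ox · (W/L) = 5.848 mA/V².
V_ov = V_GS − V_th = 1.93 − 0.87 = 1.06 V.
Since V_DS = 0.589 V < V_ov = 1.06 V, the device is in the triode region.
I_D = k_n [V_ov · V_DS − ½ V_DS²] = 5.848 × [1.06 × 0.589 − 0.5 × 0.589²] = 2.64 mA.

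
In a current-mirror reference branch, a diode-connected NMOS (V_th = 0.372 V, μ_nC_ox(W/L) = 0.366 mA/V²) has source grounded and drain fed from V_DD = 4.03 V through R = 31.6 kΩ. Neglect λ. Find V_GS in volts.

With gate tied to drain, V_GS = V_DS ≥ V_GS − V_th, so the device is in saturation.
KCL at the drain: ½ k_n (V_GS − V_th)² = (V_DD − V_GS)/R.
Let x = V_GS − 0.372. Then 5.78 x² + x − 3.658 = 0, giving x = 0.714 V (positive root), so V_GS = 1.09 V.
I_D = (V_DD − V_GS)/R = (4.03 − 1.09) / 31.6 = 0.0932 mA.

V_GS = 1.09 V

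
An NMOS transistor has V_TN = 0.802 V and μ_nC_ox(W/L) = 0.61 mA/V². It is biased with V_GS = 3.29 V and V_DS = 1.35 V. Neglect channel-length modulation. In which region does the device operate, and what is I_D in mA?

V_ov = V_GS − V_TN = 3.29 − 0.802 = 2.49 V.
Since V_DS = 1.35 V < V_ov = 2.49 V, the device is in the triode region.
I_D = k_n [V_ov · V_DS − ½ V_DS²] = 0.61 × [2.49 × 1.35 − 0.5 × 1.35²] = 1.49 mA.

Triode; I_D = 1.49 mA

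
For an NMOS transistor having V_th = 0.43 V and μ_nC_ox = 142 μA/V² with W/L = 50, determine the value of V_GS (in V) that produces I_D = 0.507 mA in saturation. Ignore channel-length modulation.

k_n = μ_nC_ox · (W/L) = 7.1 mA/V².
In saturation I_D = ½ k_n (V_GS − V_th)², so V_GS − V_th = √(2 I_D / k_n) = √(2 × 0.507 / 7.1) = 0.378 V.
V_GS = 0.43 + 0.378 = 0.808 V.

V_GS = 0.808 V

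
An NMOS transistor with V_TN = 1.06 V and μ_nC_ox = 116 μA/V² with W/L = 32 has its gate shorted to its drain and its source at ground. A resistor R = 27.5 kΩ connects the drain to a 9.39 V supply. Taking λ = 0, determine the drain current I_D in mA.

I_D = 0.289 mA

With gate tied to drain, V_GS = V_DS ≥ V_GS − V_TN, so the device is in saturation.
k_n = μ_nC_ox · (W/L) = 3.712 mA/V².
KCL at the drain: ½ k_n (V_GS − V_TN)² = (V_DD − V_GS)/R.
Let x = V_GS − 1.06. Then 51 x² + x − 8.33 = 0, giving x = 0.394 V (positive root), so V_GS = 1.45 V.
I_D = (V_DD − V_GS)/R = (9.39 − 1.45) / 27.5 = 0.289 mA.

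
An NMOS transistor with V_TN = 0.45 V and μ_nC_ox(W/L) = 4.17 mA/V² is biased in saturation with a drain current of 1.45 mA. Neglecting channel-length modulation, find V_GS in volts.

V_GS = 1.28 V

In saturation I_D = ½ k_n (V_GS − V_TN)², so V_GS − V_TN = √(2 I_D / k_n) = √(2 × 1.45 / 4.17) = 0.834 V.
V_GS = 0.45 + 0.834 = 1.28 V.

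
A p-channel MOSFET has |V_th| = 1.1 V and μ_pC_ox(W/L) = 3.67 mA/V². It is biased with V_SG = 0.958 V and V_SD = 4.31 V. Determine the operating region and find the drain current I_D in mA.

Cutoff; I_D = 0 mA

V_SG = 0.958 V < |V_th| = 1.1 V, so the transistor is in cutoff.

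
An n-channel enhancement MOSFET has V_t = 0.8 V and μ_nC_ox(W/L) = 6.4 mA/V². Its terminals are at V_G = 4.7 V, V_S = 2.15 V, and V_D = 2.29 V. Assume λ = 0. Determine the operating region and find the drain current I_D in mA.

Triode; I_D = 1.51 mA

V_GS = V_G − V_S = 4.7 − 2.15 = 2.55 V; V_DS = V_D − V_S = 2.29 − 2.15 = 0.14 V.
V_ov = V_GS − V_t = 2.55 − 0.8 = 1.75 V.
Since V_DS = 0.14 V < V_ov = 1.75 V, the device is in the triode region.
I_D = k_n [V_ov · V_DS − ½ V_DS²] = 6.4 × [1.75 × 0.14 − 0.5 × 0.14²] = 1.51 mA.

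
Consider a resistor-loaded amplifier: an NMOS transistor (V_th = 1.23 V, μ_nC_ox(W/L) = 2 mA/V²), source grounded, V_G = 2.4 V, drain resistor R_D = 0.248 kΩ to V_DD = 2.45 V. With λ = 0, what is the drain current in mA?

I_D = 1.37 mA

V_GS = V_G = 2.4 V, so V_ov = 2.4 − 1.23 = 1.17 V.
Assume saturation: I_D = ½ k_n V_ov² = 0.5 × 2 × 1.17² = 1.37 mA, giving V_DS = V_DD − I_D R_D = 2.45 − 1.37 × 0.248 = 2.11 V.
V_DS = 2.11 V ≥ V_ov = 1.17 V, confirming saturation.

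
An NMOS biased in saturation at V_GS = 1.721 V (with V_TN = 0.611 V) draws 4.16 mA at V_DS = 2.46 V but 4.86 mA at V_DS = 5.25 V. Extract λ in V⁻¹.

With V_GS fixed, I_D ∝ (1 + λ V_DS) in saturation, so I_D2/I_D1 = (1 + λ V_DS2)/(1 + λ V_DS1).
4.86/4.16 = 1.168 = (1 + 5.25 λ)/(1 + 2.46 λ).
Solving: λ (I_D1 V_DS2 − I_D2 V_DS1) = I_D2 − I_D1, so λ = (4.86 − 4.16) / (4.16 × 5.25 − 4.86 × 2.46) = 0.7 / 9.88 = 0.0708 V⁻¹.

λ = 0.0708 V⁻¹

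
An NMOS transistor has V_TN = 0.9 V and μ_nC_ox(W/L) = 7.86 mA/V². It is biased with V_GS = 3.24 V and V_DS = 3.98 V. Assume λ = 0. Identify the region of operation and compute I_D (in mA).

V_ov = V_GS − V_TN = 3.24 − 0.9 = 2.34 V.
Since V_DS = 3.98 V ≥ V_ov = 2.34 V, the device is in saturation.
I_D = ½ k_n V_ov² = 0.5 × 7.86 × 2.34² = 21.5 mA.

Saturation; I_D = 21.5 mA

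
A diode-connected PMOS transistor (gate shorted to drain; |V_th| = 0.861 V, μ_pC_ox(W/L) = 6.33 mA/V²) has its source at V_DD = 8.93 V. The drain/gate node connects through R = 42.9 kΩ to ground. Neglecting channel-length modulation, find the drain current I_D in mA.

With gate tied to drain, V_SG = V_SD ≥ V_SG − |V_th|, so the device is in saturation.
KCL at the drain: ½ k_p (V_SG − |V_th|)² = (V_DD − V_SG)/R.
Let x = V_SG − 0.861. Then 136 x² + x − 8.069 = 0, giving x = 0.24 V (positive root), so V_SG = 1.1 V.
I_D = (V_DD − V_SG)/R = (8.93 − 1.1) / 42.9 = 0.182 mA.

I_D = 0.182 mA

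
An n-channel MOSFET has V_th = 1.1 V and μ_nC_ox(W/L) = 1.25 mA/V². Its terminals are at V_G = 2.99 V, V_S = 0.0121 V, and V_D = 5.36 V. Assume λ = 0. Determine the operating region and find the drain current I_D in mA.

V_GS = V_G − V_S = 2.99 − 0.0121 = 2.98 V; V_DS = V_D − V_S = 5.36 − 0.0121 = 5.35 V.
V_ov = V_GS − V_th = 2.98 − 1.1 = 1.88 V.
Since V_DS = 5.35 V ≥ V_ov = 1.88 V, the device is in saturation.
I_D = ½ k_n V_ov² = 0.5 × 1.25 × 1.88² = 2.2 mA.

Saturation; I_D = 2.20 mA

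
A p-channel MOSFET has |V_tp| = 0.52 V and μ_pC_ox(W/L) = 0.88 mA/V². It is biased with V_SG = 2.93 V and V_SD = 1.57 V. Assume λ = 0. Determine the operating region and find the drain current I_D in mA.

Triode; I_D = 2.25 mA

V_ov = V_SG − |V_tp| = 2.93 − 0.52 = 2.41 V.
Since V_SD = 1.57 V < V_ov = 2.41 V, the device is in the triode region.
I_D = k_p [V_ov · V_SD − ½ V_SD²] = 0.88 × [2.41 × 1.57 − 0.5 × 1.57²] = 2.25 mA.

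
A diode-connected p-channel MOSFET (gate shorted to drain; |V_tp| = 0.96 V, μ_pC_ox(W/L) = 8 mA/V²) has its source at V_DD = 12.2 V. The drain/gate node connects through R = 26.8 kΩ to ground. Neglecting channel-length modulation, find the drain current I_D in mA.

With gate tied to drain, V_SG = V_SD ≥ V_SG − |V_tp|, so the device is in saturation.
KCL at the drain: ½ k_p (V_SG − |V_tp|)² = (V_DD − V_SG)/R.
Let x = V_SG − 0.96. Then 107 x² + x − 11.24 = 0, giving x = 0.319 V (positive root), so V_SG = 1.28 V.
I_D = (V_DD − V_SG)/R = (12.2 − 1.28) / 26.8 = 0.407 mA.

I_D = 0.407 mA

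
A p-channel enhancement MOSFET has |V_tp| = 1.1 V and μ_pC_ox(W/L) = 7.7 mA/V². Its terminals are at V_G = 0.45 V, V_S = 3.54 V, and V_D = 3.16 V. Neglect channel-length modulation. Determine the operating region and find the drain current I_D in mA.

Triode; I_D = 5.27 mA

V_SG = V_S − V_G = 3.54 − 0.45 = 3.09 V; V_SD = V_S − V_D = 3.54 − 3.16 = 0.38 V.
V_ov = V_SG − |V_tp| = 3.09 − 1.1 = 1.99 V.
Since V_SD = 0.38 V < V_ov = 1.99 V, the device is in the triode region.
I_D = k_p [V_ov · V_SD − ½ V_SD²] = 7.7 × [1.99 × 0.38 − 0.5 × 0.38²] = 5.27 mA.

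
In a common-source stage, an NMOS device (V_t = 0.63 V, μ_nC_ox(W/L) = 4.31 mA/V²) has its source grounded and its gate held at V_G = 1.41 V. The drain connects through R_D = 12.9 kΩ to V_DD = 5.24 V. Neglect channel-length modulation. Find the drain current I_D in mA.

I_D = 0.396 mA

V_GS = V_G = 1.41 V, so V_ov = 1.41 − 0.63 = 0.78 V.
Assume saturation: I_D = ½ k_n V_ov² = 0.5 × 4.31 × 0.78² = 1.31 mA, giving V_DS = V_DD − I_D R_D = 5.24 − 1.31 × 12.9 = -11.7 V.
But -11.7 V < V_ov = 0.78 V, so the device is actually in triode.
In triode I_D = k_n[V_ov V_DS − ½ V_DS²] and I_D = (V_DD − V_DS)/R_D. Equating: 27.8 V_DS² − 44.37 V_DS + 5.24 = 0, giving V_DS = 0.128 V (the root below V_ov).
I_D = (5.24 − 0.128) / 12.9 = 0.396 mA.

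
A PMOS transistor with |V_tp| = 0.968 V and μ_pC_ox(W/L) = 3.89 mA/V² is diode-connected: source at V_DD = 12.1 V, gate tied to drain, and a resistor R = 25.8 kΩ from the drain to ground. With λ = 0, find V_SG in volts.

With gate tied to drain, V_SG = V_SD ≥ V_SG − |V_tp|, so the device is in saturation.
KCL at the drain: ½ k_p (V_SG − |V_tp|)² = (V_DD − V_SG)/R.
Let x = V_SG − 0.968. Then 50.2 x² + x − 11.13 = 0, giving x = 0.461 V (positive root), so V_SG = 1.43 V.
I_D = (V_DD − V_SG)/R = (12.1 − 1.43) / 25.8 = 0.414 mA.

V_SG = 1.43 V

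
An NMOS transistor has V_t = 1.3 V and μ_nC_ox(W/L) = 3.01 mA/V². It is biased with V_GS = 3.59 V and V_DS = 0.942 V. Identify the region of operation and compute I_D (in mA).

Triode; I_D = 5.16 mA

V_ov = V_GS − V_t = 3.59 − 1.3 = 2.29 V.
Since V_DS = 0.942 V < V_ov = 2.29 V, the device is in the triode region.
I_D = k_n [V_ov · V_DS − ½ V_DS²] = 3.01 × [2.29 × 0.942 − 0.5 × 0.942²] = 5.16 mA.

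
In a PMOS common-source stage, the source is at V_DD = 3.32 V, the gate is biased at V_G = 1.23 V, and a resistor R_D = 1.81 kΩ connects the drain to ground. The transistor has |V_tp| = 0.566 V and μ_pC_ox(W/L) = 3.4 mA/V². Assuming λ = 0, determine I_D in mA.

I_D = 1.64 mA

V_SG = V_DD − V_G = 3.32 − 1.23 = 2.09 V, so V_ov = 2.09 − 0.566 = 1.52 V.
Assume saturation: I_D = ½ k_p V_ov² = 0.5 × 3.4 × 1.52² = 3.95 mA, giving V_SD = V_DD − I_D R_D = 3.32 − 3.95 × 1.81 = -3.83 V.
But -3.83 V < V_ov = 1.52 V, so the device is actually in triode.
In triode I_D = k_p[V_ov V_SD − ½ V_SD²] and I_D = (V_DD − V_SD)/R_D. Equating: 3.08 V_SD² − 10.38 V_SD + 3.32 = 0, giving V_SD = 0.358 V (the root below V_ov).
I_D = (3.32 − 0.358) / 1.81 = 1.64 mA.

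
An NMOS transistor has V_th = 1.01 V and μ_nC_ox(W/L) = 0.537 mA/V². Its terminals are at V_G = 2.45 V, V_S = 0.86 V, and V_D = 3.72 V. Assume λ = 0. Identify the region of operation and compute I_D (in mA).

V_GS = V_G − V_S = 2.45 − 0.86 = 1.59 V; V_DS = V_D − V_S = 3.72 − 0.86 = 2.86 V.
V_ov = V_GS − V_th = 1.59 − 1.01 = 0.58 V.
Since V_DS = 2.86 V ≥ V_ov = 0.58 V, the device is in saturation.
I_D = ½ k_n V_ov² = 0.5 × 0.537 × 0.58² = 0.0903 mA.

Saturation; I_D = 0.0903 mA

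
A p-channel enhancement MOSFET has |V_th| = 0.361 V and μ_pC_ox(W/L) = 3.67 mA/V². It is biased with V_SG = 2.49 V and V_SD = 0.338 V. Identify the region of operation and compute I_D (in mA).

V_ov = V_SG − |V_th| = 2.49 − 0.361 = 2.13 V.
Since V_SD = 0.338 V < V_ov = 2.13 V, the device is in the triode region.
I_D = k_p [V_ov · V_SD − ½ V_SD²] = 3.67 × [2.13 × 0.338 − 0.5 × 0.338²] = 2.43 mA.

Triode; I_D = 2.43 mA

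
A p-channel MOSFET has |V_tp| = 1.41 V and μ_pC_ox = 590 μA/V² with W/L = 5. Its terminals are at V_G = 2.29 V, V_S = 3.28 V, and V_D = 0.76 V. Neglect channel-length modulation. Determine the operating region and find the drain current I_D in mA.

V_SG = V_S − V_G = 3.28 − 2.29 = 0.99 V; V_SD = V_S − V_D = 3.28 − 0.76 = 2.52 V.
V_SG = 0.99 V < |V_tp| = 1.41 V, so the transistor is in cutoff.

Cutoff; I_D = 0 mA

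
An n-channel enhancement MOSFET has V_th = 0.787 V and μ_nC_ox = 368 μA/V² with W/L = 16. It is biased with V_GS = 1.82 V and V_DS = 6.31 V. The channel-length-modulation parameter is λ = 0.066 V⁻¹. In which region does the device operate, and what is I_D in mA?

k_n = μ_nC_ox · (W/L) = 5.888 mA/V².
V_ov = V_GS − V_th = 1.82 − 0.787 = 1.03 V.
Since V_DS = 6.31 V ≥ V_ov = 1.03 V, the device is in saturation.
I_D = ½ k_n V_ov² (1 + λ V_DS) = 0.5 × 5.888 × 1.03² × (1 + 0.066 × 6.31) = 4.45 mA.

Saturation; I_D = 4.45 mA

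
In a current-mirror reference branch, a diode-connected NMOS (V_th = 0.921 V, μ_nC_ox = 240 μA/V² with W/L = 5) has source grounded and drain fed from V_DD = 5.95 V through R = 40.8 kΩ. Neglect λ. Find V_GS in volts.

V_GS = 1.35 V

With gate tied to drain, V_GS = V_DS ≥ V_GS − V_th, so the device is in saturation.
k_n = μ_nC_ox · (W/L) = 1.2 mA/V².
KCL at the drain: ½ k_n (V_GS − V_th)² = (V_DD − V_GS)/R.
Let x = V_GS − 0.921. Then 24.5 x² + x − 5.029 = 0, giving x = 0.433 V (positive root), so V_GS = 1.35 V.
I_D = (V_DD − V_GS)/R = (5.95 − 1.35) / 40.8 = 0.113 mA.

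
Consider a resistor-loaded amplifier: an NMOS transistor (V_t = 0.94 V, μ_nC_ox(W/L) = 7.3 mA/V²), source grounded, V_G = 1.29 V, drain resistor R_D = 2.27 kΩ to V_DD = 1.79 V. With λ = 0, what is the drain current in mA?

V_GS = V_G = 1.29 V, so V_ov = 1.29 − 0.94 = 0.35 V.
Assume saturation: I_D = ½ k_n V_ov² = 0.5 × 7.3 × 0.35² = 0.447 mA, giving V_DS = V_DD − I_D R_D = 1.79 − 0.447 × 2.27 = 0.775 V.
V_DS = 0.775 V ≥ V_ov = 0.35 V, confirming saturation.

I_D = 0.447 mA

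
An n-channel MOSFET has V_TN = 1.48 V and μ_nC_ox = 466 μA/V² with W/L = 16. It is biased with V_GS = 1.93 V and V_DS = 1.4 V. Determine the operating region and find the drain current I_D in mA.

Saturation; I_D = 0.755 mA

k_n = μ_nC_ox · (W/L) = 7.456 mA/V².
V_ov = V_GS − V_TN = 1.93 − 1.48 = 0.45 V.
Since V_DS = 1.4 V ≥ V_ov = 0.45 V, the device is in saturation.
I_D = ½ k_n V_ov² = 0.5 × 7.456 × 0.45² = 0.755 mA.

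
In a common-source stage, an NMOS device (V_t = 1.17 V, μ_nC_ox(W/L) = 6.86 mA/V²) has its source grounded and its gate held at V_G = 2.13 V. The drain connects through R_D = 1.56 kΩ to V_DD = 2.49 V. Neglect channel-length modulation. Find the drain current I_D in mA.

V_GS = V_G = 2.13 V, so V_ov = 2.13 − 1.17 = 0.96 V.
Assume saturation: I_D = ½ k_n V_ov² = 0.5 × 6.86 × 0.96² = 3.16 mA, giving V_DS = V_DD − I_D R_D = 2.49 − 3.16 × 1.56 = -2.44 V.
But -2.44 V < V_ov = 0.96 V, so the device is actually in triode.
In triode I_D = k_n[V_ov V_DS − ½ V_DS²] and I_D = (V_DD − V_DS)/R_D. Equating: 5.35 V_DS² − 11.27 V_DS + 2.49 = 0, giving V_DS = 0.251 V (the root below V_ov).
I_D = (2.49 − 0.251) / 1.56 = 1.44 mA.

I_D = 1.44 mA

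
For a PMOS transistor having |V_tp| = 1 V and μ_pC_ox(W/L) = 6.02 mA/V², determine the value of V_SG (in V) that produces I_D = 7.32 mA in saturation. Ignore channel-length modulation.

V_SG = 2.56 V

In saturation I_D = ½ k_p (V_SG − |V_tp|)², so V_SG − |V_tp| = √(2 I_D / k_p) = √(2 × 7.32 / 6.02) = 1.56 V.
V_SG = 1 + 1.56 = 2.56 V.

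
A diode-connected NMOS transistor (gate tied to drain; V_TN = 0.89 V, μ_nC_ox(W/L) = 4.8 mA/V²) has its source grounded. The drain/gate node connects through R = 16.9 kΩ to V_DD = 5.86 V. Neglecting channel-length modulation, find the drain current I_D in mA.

I_D = 0.274 mA

With gate tied to drain, V_GS = V_DS ≥ V_GS − V_TN, so the device is in saturation.
KCL at the drain: ½ k_n (V_GS − V_TN)² = (V_DD − V_GS)/R.
Let x = V_GS − 0.89. Then 40.6 x² + x − 4.97 = 0, giving x = 0.338 V (positive root), so V_GS = 1.23 V.
I_D = (V_DD − V_GS)/R = (5.86 − 1.23) / 16.9 = 0.274 mA.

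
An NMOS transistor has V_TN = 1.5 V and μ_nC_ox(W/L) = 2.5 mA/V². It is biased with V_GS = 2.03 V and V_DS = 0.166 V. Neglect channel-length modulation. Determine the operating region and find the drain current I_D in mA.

V_ov = V_GS − V_TN = 2.03 − 1.5 = 0.53 V.
Since V_DS = 0.166 V < V_ov = 0.53 V, the device is in the triode region.
I_D = k_n [V_ov · V_DS − ½ V_DS²] = 2.5 × [0.53 × 0.166 − 0.5 × 0.166²] = 0.186 mA.

Triode; I_D = 0.186 mA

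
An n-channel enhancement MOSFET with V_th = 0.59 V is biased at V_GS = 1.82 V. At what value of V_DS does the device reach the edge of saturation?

V_DS,sat = 1.23 V

The boundary between triode and saturation is V_DS = V_GS − V_th = V_ov.
V_ov = 1.82 − 0.59 = 1.23 V.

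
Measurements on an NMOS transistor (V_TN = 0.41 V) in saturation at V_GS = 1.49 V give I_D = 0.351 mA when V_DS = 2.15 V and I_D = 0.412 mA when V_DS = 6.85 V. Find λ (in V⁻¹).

With V_GS fixed, I_D ∝ (1 + λ V_DS) in saturation, so I_D2/I_D1 = (1 + λ V_DS2)/(1 + λ V_DS1).
0.412/0.351 = 1.174 = (1 + 6.85 λ)/(1 + 2.15 λ).
Solving: λ (I_D1 V_DS2 − I_D2 V_DS1) = I_D2 − I_D1, so λ = (0.412 − 0.351) / (0.351 × 6.85 − 0.412 × 2.15) = 0.061 / 1.52 = 0.0402 V⁻¹.

λ = 0.0402 V⁻¹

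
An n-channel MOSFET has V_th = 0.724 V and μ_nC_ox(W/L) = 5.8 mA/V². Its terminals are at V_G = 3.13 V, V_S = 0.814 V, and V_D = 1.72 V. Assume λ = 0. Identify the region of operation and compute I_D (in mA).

V_GS = V_G − V_S = 3.13 − 0.814 = 2.32 V; V_DS = V_D − V_S = 1.72 − 0.814 = 0.906 V.
V_ov = V_GS − V_th = 2.32 − 0.724 = 1.59 V.
Since V_DS = 0.906 V < V_ov = 1.59 V, the device is in the triode region.
I_D = k_n [V_ov · V_DS − ½ V_DS²] = 5.8 × [1.59 × 0.906 − 0.5 × 0.906²] = 5.99 mA.

Triode; I_D = 5.99 mA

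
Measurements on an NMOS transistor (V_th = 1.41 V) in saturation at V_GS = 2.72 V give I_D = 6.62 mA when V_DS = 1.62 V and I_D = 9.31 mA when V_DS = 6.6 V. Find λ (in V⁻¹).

With V_GS fixed, I_D ∝ (1 + λ V_DS) in saturation, so I_D2/I_D1 = (1 + λ V_DS2)/(1 + λ V_DS1).
9.31/6.62 = 1.406 = (1 + 6.6 λ)/(1 + 1.62 λ).
Solving: λ (I_D1 V_DS2 − I_D2 V_DS1) = I_D2 − I_D1, so λ = (9.31 − 6.62) / (6.62 × 6.6 − 9.31 × 1.62) = 2.69 / 28.6 = 0.094 V⁻¹.

λ = 0.0940 V⁻¹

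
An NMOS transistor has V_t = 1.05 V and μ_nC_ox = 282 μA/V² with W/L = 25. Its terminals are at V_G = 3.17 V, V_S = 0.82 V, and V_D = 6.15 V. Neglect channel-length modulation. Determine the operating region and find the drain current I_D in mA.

Saturation; I_D = 5.96 mA

V_GS = V_G − V_S = 3.17 − 0.82 = 2.35 V; V_DS = V_D − V_S = 6.15 − 0.82 = 5.33 V.
k_n = μ_nC_ox · (W/L) = 7.05 mA/V².
V_ov = V_GS − V_t = 2.35 − 1.05 = 1.3 V.
Since V_DS = 5.33 V ≥ V_ov = 1.3 V, the device is in saturation.
I_D = ½ k_n V_ov² = 0.5 × 7.05 × 1.3² = 5.96 mA.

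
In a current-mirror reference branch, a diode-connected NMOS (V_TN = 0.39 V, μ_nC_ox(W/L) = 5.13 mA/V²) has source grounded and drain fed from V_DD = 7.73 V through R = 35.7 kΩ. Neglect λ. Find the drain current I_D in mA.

I_D = 0.198 mA

With gate tied to drain, V_GS = V_DS ≥ V_GS − V_TN, so the device is in saturation.
KCL at the drain: ½ k_n (V_GS − V_TN)² = (V_DD − V_GS)/R.
Let x = V_GS − 0.39. Then 91.6 x² + x − 7.34 = 0, giving x = 0.278 V (positive root), so V_GS = 0.668 V.
I_D = (V_DD − V_GS)/R = (7.73 − 0.668) / 35.7 = 0.198 mA.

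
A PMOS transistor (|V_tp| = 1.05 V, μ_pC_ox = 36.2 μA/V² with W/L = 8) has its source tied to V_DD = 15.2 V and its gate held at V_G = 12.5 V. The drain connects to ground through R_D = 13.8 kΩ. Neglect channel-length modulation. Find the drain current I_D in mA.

I_D = 0.394 mA

V_SG = V_DD − V_G = 15.2 − 12.5 = 2.7 V, so V_ov = 2.7 − 1.05 = 1.65 V.
k_p = μ_pC_ox · (W/L) = 0.2896 mA/V².
Assume saturation: I_D = ½ k_p V_ov² = 0.5 × 0.2896 × 1.65² = 0.394 mA, giving V_SD = V_DD − I_D R_D = 15.2 − 0.394 × 13.8 = 9.76 V.
V_SD = 9.76 V ≥ V_ov = 1.65 V, confirming saturation.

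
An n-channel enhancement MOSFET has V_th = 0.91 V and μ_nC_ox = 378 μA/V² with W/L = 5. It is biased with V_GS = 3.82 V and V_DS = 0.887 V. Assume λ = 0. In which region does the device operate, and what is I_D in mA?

k_n = μ_nC_ox · (W/L) = 1.89 mA/V².
V_ov = V_GS − V_th = 3.82 − 0.91 = 2.91 V.
Since V_DS = 0.887 V < V_ov = 2.91 V, the device is in the triode region.
I_D = k_n [V_ov · V_DS − ½ V_DS²] = 1.89 × [2.91 × 0.887 − 0.5 × 0.887²] = 4.13 mA.

Triode; I_D = 4.13 mA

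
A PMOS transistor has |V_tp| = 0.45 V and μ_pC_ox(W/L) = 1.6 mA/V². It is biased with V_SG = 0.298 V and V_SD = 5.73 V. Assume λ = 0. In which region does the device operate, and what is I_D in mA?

Cutoff; I_D = 0 mA

V_SG = 0.298 V < |V_tp| = 0.45 V, so the transistor is in cutoff.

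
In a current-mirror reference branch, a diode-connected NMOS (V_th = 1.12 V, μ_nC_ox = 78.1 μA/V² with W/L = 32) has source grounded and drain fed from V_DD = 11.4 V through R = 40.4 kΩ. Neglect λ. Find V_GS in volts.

V_GS = 1.56 V

With gate tied to drain, V_GS = V_DS ≥ V_GS − V_th, so the device is in saturation.
k_n = μ_nC_ox · (W/L) = 2.499 mA/V².
KCL at the drain: ½ k_n (V_GS − V_th)² = (V_DD − V_GS)/R.
Let x = V_GS − 1.12. Then 50.5 x² + x − 10.28 = 0, giving x = 0.441 V (positive root), so V_GS = 1.56 V.
I_D = (V_DD − V_GS)/R = (11.4 − 1.56) / 40.4 = 0.244 mA.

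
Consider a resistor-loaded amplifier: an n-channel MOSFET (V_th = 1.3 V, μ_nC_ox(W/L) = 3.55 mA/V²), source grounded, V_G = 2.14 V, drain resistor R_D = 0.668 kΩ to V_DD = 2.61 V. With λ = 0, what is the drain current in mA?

I_D = 1.25 mA

V_GS = V_G = 2.14 V, so V_ov = 2.14 − 1.3 = 0.84 V.
Assume saturation: I_D = ½ k_n V_ov² = 0.5 × 3.55 × 0.84² = 1.25 mA, giving V_DS = V_DD − I_D R_D = 2.61 − 1.25 × 0.668 = 1.77 V.
V_DS = 1.77 V ≥ V_ov = 0.84 V, confirming saturation.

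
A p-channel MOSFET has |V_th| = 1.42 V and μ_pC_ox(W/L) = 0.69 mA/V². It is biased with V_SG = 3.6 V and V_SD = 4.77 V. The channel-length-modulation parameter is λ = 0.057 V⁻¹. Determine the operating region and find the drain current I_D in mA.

V_ov = V_SG − |V_th| = 3.6 − 1.42 = 2.18 V.
Since V_SD = 4.77 V ≥ V_ov = 2.18 V, the device is in saturation.
I_D = ½ k_p V_ov² (1 + λ V_SD) = 0.5 × 0.69 × 2.18² × (1 + 0.057 × 4.77) = 2.09 mA.

Saturation; I_D = 2.09 mA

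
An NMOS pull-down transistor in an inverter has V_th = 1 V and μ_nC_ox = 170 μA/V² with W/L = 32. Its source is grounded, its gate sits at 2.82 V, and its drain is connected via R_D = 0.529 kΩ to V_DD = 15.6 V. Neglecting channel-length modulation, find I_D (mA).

I_D = 9.01 mA

V_GS = V_G = 2.82 V, so V_ov = 2.82 − 1 = 1.82 V.
k_n = μ_nC_ox · (W/L) = 5.44 mA/V².
Assume saturation: I_D = ½ k_n V_ov² = 0.5 × 5.44 × 1.82² = 9.01 mA, giving V_DS = V_DD − I_D R_D = 15.6 − 9.01 × 0.529 = 10.8 V.
V_DS = 10.8 V ≥ V_ov = 1.82 V, confirming saturation.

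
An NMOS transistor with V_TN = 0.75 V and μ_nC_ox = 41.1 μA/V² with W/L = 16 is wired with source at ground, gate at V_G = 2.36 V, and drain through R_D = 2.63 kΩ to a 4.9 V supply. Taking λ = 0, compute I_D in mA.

I_D = 0.852 mA

V_GS = V_G = 2.36 V, so V_ov = 2.36 − 0.75 = 1.61 V.
k_n = μ_nC_ox · (W/L) = 0.6576 mA/V².
Assume saturation: I_D = ½ k_n V_ov² = 0.5 × 0.6576 × 1.61² = 0.852 mA, giving V_DS = V_DD − I_D R_D = 4.9 − 0.852 × 2.63 = 2.66 V.
V_DS = 2.66 V ≥ V_ov = 1.61 V, confirming saturation.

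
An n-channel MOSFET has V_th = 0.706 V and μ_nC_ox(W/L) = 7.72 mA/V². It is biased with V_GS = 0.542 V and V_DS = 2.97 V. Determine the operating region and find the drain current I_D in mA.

V_GS = 0.542 V < V_th = 0.706 V, so the transistor is in cutoff.

Cutoff; I_D = 0 mA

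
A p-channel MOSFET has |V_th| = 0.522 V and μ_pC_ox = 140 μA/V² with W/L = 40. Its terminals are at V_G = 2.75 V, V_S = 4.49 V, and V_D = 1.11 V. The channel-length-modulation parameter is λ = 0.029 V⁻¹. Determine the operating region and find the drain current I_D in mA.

V_SG = V_S − V_G = 4.49 − 2.75 = 1.74 V; V_SD = V_S − V_D = 4.49 − 1.11 = 3.38 V.
k_p = μ_pC_ox · (W/L) = 5.6 mA/V².
V_ov = V_SG − |V_th| = 1.74 − 0.522 = 1.22 V.
Since V_SD = 3.38 V ≥ V_ov = 1.22 V, the device is in saturation.
I_D = ½ k_p V_ov² (1 + λ V_SD) = 0.5 × 5.6 × 1.22² × (1 + 0.029 × 3.38) = 4.56 mA.

Saturation; I_D = 4.56 mA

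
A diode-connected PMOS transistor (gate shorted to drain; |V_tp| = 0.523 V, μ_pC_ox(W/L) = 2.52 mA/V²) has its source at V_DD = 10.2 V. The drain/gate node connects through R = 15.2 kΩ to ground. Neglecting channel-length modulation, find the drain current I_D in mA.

I_D = 0.592 mA

With gate tied to drain, V_SG = V_SD ≥ V_SG − |V_tp|, so the device is in saturation.
KCL at the drain: ½ k_p (V_SG − |V_tp|)² = (V_DD − V_SG)/R.
Let x = V_SG − 0.523. Then 19.2 x² + x − 9.677 = 0, giving x = 0.685 V (positive root), so V_SG = 1.21 V.
I_D = (V_DD − V_SG)/R = (10.2 − 1.21) / 15.2 = 0.592 mA.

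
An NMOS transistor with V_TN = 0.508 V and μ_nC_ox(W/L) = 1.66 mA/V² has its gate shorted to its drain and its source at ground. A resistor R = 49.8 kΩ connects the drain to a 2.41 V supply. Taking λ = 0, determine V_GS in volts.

V_GS = 0.711 V

With gate tied to drain, V_GS = V_DS ≥ V_GS − V_TN, so the device is in saturation.
KCL at the drain: ½ k_n (V_GS − V_TN)² = (V_DD − V_GS)/R.
Let x = V_GS − 0.508. Then 41.3 x² + x − 1.902 = 0, giving x = 0.203 V (positive root), so V_GS = 0.711 V.
I_D = (V_DD − V_GS)/R = (2.41 − 0.711) / 49.8 = 0.0341 mA.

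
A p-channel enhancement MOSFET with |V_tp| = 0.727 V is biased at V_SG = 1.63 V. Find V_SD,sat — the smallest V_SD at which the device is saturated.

The boundary between triode and saturation is V_SD = V_SG − |V_tp| = V_ov.
V_ov = 1.63 − 0.727 = 0.903 V.

V_SD,sat = 0.903 V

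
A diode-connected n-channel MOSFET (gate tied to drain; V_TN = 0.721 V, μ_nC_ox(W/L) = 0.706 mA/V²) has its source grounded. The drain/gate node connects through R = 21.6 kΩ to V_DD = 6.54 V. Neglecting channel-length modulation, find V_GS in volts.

V_GS = 1.53 V

With gate tied to drain, V_GS = V_DS ≥ V_GS − V_TN, so the device is in saturation.
KCL at the drain: ½ k_n (V_GS − V_TN)² = (V_DD − V_GS)/R.
Let x = V_GS − 0.721. Then 7.62 x² + x − 5.819 = 0, giving x = 0.81 V (positive root), so V_GS = 1.53 V.
I_D = (V_DD − V_GS)/R = (6.54 − 1.53) / 21.6 = 0.232 mA.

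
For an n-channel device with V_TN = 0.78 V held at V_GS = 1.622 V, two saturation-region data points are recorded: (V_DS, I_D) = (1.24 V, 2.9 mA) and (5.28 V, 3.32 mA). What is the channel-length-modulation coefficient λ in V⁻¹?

With V_GS fixed, I_D ∝ (1 + λ V_DS) in saturation, so I_D2/I_D1 = (1 + λ V_DS2)/(1 + λ V_DS1).
3.32/2.9 = 1.145 = (1 + 5.28 λ)/(1 + 1.24 λ).
Solving: λ (I_D1 V_DS2 − I_D2 V_DS1) = I_D2 − I_D1, so λ = (3.32 − 2.9) / (2.9 × 5.28 − 3.32 × 1.24) = 0.42 / 11.2 = 0.0375 V⁻¹.

λ = 0.0375 V⁻¹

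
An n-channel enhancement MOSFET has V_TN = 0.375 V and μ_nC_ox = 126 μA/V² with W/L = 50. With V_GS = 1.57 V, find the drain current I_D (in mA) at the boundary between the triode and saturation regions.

At the boundary V_DS = V_ov = V_GS − V_TN = 1.57 − 0.375 = 1.2 V.
k_n = μ_nC_ox · (W/L) = 6.3 mA/V².
I_D = ½ k_n V_ov² = 0.5 × 6.3 × 1.2² = 4.5 mA.

I_D = 4.50 mA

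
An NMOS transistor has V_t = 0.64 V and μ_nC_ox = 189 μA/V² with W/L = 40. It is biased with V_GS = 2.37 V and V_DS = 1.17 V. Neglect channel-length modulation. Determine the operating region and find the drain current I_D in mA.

Triode; I_D = 10.1 mA

k_n = μ_nC_ox · (W/L) = 7.56 mA/V².
V_ov = V_GS − V_t = 2.37 − 0.64 = 1.73 V.
Since V_DS = 1.17 V < V_ov = 1.73 V, the device is in the triode region.
I_D = k_n [V_ov · V_DS − ½ V_DS²] = 7.56 × [1.73 × 1.17 − 0.5 × 1.17²] = 10.1 mA.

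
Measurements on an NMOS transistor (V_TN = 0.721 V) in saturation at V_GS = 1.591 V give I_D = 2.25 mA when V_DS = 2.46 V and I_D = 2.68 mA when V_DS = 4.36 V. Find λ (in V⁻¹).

With V_GS fixed, I_D ∝ (1 + λ V_DS) in saturation, so I_D2/I_D1 = (1 + λ V_DS2)/(1 + λ V_DS1).
2.68/2.25 = 1.191 = (1 + 4.36 λ)/(1 + 2.46 λ).
Solving: λ (I_D1 V_DS2 − I_D2 V_DS1) = I_D2 − I_D1, so λ = (2.68 − 2.25) / (2.25 × 4.36 − 2.68 × 2.46) = 0.43 / 3.22 = 0.134 V⁻¹.

λ = 0.134 V⁻¹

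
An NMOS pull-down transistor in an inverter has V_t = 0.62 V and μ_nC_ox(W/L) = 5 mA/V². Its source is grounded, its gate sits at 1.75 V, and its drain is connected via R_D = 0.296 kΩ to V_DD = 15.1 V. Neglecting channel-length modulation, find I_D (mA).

I_D = 3.19 mA

V_GS = V_G = 1.75 V, so V_ov = 1.75 − 0.62 = 1.13 V.
Assume saturation: I_D = ½ k_n V_ov² = 0.5 × 5 × 1.13² = 3.19 mA, giving V_DS = V_DD − I_D R_D = 15.1 − 3.19 × 0.296 = 14.2 V.
V_DS = 14.2 V ≥ V_ov = 1.13 V, confirming saturation.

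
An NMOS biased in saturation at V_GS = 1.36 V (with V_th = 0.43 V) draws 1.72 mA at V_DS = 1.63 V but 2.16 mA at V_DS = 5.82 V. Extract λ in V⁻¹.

With V_GS fixed, I_D ∝ (1 + λ V_DS) in saturation, so I_D2/I_D1 = (1 + λ V_DS2)/(1 + λ V_DS1).
2.16/1.72 = 1.256 = (1 + 5.82 λ)/(1 + 1.63 λ).
Solving: λ (I_D1 V_DS2 − I_D2 V_DS1) = I_D2 − I_D1, so λ = (2.16 − 1.72) / (1.72 × 5.82 − 2.16 × 1.63) = 0.44 / 6.49 = 0.0678 V⁻¹.

λ = 0.0678 V⁻¹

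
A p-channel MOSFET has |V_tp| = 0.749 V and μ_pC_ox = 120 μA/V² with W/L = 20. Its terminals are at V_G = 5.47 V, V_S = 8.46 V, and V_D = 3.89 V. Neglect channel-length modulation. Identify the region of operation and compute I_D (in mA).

Saturation; I_D = 6.03 mA

V_SG = V_S − V_G = 8.46 − 5.47 = 2.99 V; V_SD = V_S − V_D = 8.46 − 3.89 = 4.57 V.
k_p = μ_pC_ox · (W/L) = 2.4 mA/V².
V_ov = V_SG − |V_tp| = 2.99 − 0.749 = 2.24 V.
Since V_SD = 4.57 V ≥ V_ov = 2.24 V, the device is in saturation.
I_D = ½ k_p V_ov² = 0.5 × 2.4 × 2.24² = 6.03 mA.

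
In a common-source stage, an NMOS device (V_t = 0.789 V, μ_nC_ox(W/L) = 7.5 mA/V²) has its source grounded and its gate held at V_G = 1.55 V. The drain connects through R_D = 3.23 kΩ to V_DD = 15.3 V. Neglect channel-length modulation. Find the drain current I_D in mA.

V_GS = V_G = 1.55 V, so V_ov = 1.55 − 0.789 = 0.761 V.
Assume saturation: I_D = ½ k_n V_ov² = 0.5 × 7.5 × 0.761² = 2.17 mA, giving V_DS = V_DD − I_D R_D = 15.3 − 2.17 × 3.23 = 8.29 V.
V_DS = 8.29 V ≥ V_ov = 0.761 V, confirming saturation.

I_D = 2.17 mA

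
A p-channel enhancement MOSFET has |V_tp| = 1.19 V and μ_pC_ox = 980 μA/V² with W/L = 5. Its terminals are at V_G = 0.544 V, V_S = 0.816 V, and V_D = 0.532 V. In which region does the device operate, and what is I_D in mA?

Cutoff; I_D = 0 mA

V_SG = V_S − V_G = 0.816 − 0.544 = 0.272 V; V_SD = V_S − V_D = 0.816 − 0.532 = 0.284 V.
V_SG = 0.272 V < |V_tp| = 1.19 V, so the transistor is in cutoff.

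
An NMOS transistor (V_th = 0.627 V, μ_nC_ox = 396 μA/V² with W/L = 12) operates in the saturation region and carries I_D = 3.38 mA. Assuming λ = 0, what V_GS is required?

V_GS = 1.82 V

k_n = μ_nC_ox · (W/L) = 4.752 mA/V².
In saturation I_D = ½ k_n (V_GS − V_th)², so V_GS − V_th = √(2 I_D / k_n) = √(2 × 3.38 / 4.752) = 1.19 V.
V_GS = 0.627 + 1.19 = 1.82 V.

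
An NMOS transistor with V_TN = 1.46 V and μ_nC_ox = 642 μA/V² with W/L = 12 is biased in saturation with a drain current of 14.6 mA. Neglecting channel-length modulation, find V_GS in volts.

k_n = μ_nC_ox · (W/L) = 7.704 mA/V².
In saturation I_D = ½ k_n (V_GS − V_TN)², so V_GS − V_TN = √(2 I_D / k_n) = √(2 × 14.6 / 7.704) = 1.95 V.
V_GS = 1.46 + 1.95 = 3.41 V.

V_GS = 3.41 V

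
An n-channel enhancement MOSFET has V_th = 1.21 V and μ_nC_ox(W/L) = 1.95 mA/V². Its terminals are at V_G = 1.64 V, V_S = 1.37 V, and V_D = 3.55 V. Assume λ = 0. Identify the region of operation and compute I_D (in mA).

Cutoff; I_D = 0 mA

V_GS = V_G − V_S = 1.64 − 1.37 = 0.27 V; V_DS = V_D − V_S = 3.55 − 1.37 = 2.18 V.
V_GS = 0.27 V < V_th = 1.21 V, so the transistor is in cutoff.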